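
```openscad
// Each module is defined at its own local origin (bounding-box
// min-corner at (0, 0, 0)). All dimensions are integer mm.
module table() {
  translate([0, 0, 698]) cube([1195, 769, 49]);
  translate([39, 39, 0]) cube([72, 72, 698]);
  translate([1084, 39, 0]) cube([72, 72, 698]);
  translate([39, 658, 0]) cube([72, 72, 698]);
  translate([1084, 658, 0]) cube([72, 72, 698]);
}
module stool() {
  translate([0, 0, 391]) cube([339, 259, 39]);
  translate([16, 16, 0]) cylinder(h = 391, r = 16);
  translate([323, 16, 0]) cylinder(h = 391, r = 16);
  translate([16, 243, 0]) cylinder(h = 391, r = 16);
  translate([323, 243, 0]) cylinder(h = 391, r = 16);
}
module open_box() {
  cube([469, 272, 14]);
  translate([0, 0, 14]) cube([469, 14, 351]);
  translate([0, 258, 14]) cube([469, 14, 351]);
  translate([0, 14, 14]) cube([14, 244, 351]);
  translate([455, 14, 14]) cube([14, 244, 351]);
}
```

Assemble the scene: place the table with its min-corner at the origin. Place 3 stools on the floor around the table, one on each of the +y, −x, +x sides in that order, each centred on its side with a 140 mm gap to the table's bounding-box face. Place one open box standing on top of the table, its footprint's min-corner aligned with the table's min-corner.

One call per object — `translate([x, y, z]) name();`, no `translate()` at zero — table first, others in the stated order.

table();
translate([428, 909, 0]) stool();
translate([-479, 255, 0]) stool();
translate([1335, 255, 0]) stool();
translate([0, 0, 747]) open_box();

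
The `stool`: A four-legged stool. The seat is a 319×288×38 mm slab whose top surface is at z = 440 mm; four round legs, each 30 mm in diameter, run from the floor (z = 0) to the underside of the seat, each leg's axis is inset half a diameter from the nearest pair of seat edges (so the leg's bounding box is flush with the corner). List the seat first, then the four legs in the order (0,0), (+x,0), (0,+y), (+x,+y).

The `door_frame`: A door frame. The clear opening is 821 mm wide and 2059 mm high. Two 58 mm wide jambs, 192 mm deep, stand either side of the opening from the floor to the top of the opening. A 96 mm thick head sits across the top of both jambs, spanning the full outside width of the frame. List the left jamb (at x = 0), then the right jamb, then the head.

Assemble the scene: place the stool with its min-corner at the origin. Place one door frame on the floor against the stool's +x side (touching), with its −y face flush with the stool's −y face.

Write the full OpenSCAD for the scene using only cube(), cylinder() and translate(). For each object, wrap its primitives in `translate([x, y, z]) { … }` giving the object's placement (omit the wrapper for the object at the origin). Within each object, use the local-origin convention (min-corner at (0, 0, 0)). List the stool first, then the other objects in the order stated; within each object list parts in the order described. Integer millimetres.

translate([0, 0, 402]) cube([319, 288, 38]);
translate([15, 15, 0]) cylinder(h = 402, r = 15);
translate([304, 15, 0]) cylinder(h = 402, r = 15);
translate([15, 273, 0]) cylinder(h = 402, r = 15);
translate([304, 273, 0]) cylinder(h = 402, r = 15);
translate([319, 0, 0]) {
  cube([58, 192, 2059]);
  translate([879, 0, 0]) cube([58, 192, 2059]);
  translate([0, 0, 2059]) cube([937, 192, 96]);
}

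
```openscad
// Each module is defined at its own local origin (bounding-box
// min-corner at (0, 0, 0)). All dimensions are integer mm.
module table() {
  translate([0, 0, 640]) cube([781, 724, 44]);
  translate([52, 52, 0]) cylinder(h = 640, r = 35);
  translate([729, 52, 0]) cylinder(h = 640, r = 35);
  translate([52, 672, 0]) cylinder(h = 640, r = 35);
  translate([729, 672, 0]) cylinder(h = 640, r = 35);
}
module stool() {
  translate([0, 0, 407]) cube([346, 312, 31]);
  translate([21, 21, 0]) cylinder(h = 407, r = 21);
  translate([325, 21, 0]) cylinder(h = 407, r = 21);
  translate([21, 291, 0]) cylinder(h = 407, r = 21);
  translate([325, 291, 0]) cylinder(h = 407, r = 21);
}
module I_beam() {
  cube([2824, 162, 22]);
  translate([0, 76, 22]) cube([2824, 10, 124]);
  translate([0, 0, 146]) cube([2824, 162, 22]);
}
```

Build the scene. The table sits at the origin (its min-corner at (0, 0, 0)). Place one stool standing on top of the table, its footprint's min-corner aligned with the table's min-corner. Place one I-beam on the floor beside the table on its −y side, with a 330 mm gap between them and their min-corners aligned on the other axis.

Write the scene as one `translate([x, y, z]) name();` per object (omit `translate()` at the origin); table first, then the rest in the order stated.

table();
translate([0, 0, 684]) stool();
translate([0, -492, 0]) I_beam();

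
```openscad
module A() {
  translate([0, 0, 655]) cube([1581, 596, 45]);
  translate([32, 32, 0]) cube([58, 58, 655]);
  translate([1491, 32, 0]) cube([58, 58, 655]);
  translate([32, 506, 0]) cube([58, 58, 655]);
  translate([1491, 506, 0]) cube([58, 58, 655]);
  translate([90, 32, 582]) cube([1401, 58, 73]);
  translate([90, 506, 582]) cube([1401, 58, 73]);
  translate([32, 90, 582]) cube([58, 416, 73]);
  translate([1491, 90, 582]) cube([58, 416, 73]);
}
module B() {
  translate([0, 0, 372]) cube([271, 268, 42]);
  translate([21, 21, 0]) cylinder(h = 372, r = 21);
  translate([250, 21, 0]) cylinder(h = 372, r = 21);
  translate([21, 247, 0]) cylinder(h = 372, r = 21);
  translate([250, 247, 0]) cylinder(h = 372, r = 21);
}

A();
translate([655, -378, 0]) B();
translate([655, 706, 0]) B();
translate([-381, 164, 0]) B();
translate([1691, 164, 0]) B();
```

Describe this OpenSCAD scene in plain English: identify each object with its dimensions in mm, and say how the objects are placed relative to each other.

A is a rectangular dining table. The top is 1581×596×45 mm with its upper surface at z = 700 mm. It stands on four 58×58 mm square legs, each inset 32 mm from the nearest pair of top edges, running from the floor to the underside of the top. Four apron rails, 58 mm thick and 73 mm tall, run between adjacent legs with their top edges flush with the underside of the top and their outer faces flush with the legs' outer faces.

B is a simple wooden stool: a rectangular seat 271 mm (x) by 268 mm (y), 42 mm thick, top face at z = 414 mm, on four round legs, each 42 mm in diameter. The legs rest on z = 0, each leg's axis is inset half a diameter from the nearest pair of seat edges (so the leg's bounding box is flush with the corner).

Four stools sit around the table at the −y, +y, −x, +x sides.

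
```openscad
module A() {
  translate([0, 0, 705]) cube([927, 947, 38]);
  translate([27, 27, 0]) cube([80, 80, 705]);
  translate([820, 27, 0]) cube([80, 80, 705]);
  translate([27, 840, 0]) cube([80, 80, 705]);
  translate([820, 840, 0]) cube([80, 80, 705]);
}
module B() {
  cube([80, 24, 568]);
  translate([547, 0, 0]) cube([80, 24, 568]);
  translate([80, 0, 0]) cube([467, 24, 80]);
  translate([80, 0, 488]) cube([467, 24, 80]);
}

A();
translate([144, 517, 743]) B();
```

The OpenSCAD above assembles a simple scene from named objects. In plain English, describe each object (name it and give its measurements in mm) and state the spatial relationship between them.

A is a rectangular dining table. The top is 927×947×38 mm with its upper surface at z = 743 mm. It stands on four 80×80 mm square legs, each inset 27 mm from the nearest pair of top edges, running from the floor to the underside of the top.

B is a picture frame with a 467×408 mm rectangular opening (x by z) and a uniform 80 mm border on every side. Frame depth is 24 mm along y. It is built from two vertical stiles running the full outside height and two horizontal rails spanning the gap between the stiles.

The picture frame is on top of the table.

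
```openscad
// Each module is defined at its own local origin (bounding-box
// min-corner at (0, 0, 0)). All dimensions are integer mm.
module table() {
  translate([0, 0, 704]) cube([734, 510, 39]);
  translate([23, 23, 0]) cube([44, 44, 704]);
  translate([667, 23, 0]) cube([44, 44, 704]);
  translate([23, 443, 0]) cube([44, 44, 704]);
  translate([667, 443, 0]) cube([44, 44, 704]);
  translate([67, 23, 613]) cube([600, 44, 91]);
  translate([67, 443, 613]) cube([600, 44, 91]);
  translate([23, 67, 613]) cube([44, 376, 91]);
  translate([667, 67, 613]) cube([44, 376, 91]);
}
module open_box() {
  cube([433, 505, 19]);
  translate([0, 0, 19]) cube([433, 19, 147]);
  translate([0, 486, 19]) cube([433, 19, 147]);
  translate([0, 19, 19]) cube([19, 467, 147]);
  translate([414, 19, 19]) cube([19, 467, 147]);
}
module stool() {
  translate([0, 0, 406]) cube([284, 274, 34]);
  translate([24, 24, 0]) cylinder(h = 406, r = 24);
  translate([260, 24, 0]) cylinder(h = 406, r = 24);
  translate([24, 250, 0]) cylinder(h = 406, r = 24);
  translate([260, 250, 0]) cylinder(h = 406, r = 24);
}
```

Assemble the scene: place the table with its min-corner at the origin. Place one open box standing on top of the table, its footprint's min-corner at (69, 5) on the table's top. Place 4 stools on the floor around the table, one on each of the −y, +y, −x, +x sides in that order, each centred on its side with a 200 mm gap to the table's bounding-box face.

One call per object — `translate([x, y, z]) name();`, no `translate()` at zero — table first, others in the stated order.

table();
translate([69, 5, 743]) open_box();
translate([225, -474, 0]) stool();
translate([225, 710, 0]) stool();
translate([-484, 118, 0]) stool();
translate([934, 118, 0]) stool();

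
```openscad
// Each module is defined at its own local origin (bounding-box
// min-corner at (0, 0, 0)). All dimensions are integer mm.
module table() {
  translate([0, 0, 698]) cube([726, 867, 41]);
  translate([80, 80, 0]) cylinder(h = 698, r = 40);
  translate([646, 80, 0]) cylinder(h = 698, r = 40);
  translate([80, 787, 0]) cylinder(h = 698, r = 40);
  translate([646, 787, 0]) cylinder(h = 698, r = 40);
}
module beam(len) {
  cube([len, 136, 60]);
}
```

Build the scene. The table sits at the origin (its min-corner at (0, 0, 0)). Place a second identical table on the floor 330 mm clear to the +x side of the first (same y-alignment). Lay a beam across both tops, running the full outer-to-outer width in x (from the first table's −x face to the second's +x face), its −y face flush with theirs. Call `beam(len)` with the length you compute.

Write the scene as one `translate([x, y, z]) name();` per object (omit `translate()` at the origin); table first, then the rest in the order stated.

table();
translate([1056, 0, 0]) table();
translate([0, 0, 739]) beam(1782);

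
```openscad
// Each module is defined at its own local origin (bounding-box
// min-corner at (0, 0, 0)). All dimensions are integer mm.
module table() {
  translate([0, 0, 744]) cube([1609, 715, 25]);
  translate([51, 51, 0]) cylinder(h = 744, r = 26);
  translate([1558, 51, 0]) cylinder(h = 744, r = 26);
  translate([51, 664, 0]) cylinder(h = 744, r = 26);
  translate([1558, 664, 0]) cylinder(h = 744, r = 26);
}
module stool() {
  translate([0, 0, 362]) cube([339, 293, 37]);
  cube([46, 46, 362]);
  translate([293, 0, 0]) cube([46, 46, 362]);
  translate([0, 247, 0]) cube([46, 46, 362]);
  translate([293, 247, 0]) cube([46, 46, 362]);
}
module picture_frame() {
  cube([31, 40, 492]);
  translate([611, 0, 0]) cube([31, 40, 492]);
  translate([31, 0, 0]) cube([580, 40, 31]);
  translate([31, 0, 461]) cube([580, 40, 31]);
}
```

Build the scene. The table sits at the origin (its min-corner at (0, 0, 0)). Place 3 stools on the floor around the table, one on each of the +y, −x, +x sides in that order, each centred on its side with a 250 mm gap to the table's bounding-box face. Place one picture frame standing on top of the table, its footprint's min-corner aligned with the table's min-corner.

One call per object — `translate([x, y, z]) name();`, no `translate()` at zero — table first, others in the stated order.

table();
translate([635, 965, 0]) stool();
translate([-589, 211, 0]) stool();
translate([1859, 211, 0]) stool();
translate([0, 0, 769]) picture_frame();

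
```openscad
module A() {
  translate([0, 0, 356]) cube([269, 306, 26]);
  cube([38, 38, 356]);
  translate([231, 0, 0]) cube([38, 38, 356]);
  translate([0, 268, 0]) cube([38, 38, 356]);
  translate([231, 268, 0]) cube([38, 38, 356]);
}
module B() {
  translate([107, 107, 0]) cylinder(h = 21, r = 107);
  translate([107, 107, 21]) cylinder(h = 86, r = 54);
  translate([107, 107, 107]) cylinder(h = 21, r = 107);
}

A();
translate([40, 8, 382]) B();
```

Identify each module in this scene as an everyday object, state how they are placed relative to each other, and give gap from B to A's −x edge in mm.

A is a stool. B is a spool. The spool is on top of the stool. The gap from the spool to the stool's −x edge is 40 mm.

The spool's min-x is at 40; the stool's min-x is 0; gap = 40 mm.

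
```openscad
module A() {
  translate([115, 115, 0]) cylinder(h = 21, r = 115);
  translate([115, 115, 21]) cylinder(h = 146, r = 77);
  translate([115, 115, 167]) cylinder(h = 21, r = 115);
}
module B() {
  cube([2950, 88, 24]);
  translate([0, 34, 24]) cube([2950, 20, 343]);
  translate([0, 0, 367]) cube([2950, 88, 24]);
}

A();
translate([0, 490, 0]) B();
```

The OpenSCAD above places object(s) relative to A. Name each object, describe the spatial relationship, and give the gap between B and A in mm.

The I-beam's nearest face is 260 mm from the spool's +y face.

A is a spool. B is an I-beam. The I-beam is on the floor beside the spool on its +y side. The gap between the I-beam and the spool is 260 mm.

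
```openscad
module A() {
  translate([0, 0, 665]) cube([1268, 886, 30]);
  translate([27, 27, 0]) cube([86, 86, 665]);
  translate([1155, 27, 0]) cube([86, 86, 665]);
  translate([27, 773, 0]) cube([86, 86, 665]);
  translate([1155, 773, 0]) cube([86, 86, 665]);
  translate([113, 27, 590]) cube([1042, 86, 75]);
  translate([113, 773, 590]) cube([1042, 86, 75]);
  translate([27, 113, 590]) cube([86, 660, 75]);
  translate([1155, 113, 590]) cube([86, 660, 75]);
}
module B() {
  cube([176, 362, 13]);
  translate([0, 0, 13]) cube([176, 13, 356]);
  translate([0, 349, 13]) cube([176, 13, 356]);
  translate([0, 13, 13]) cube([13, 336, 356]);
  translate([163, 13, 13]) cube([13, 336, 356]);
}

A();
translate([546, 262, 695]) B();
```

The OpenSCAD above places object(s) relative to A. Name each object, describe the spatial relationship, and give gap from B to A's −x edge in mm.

A is a table. B is an open box. The open box is on top of the table, centred. The gap from the open box to the table's −x edge is 546 mm.

The open box's min-x is at 546; the table's min-x is 0; gap = 546 mm.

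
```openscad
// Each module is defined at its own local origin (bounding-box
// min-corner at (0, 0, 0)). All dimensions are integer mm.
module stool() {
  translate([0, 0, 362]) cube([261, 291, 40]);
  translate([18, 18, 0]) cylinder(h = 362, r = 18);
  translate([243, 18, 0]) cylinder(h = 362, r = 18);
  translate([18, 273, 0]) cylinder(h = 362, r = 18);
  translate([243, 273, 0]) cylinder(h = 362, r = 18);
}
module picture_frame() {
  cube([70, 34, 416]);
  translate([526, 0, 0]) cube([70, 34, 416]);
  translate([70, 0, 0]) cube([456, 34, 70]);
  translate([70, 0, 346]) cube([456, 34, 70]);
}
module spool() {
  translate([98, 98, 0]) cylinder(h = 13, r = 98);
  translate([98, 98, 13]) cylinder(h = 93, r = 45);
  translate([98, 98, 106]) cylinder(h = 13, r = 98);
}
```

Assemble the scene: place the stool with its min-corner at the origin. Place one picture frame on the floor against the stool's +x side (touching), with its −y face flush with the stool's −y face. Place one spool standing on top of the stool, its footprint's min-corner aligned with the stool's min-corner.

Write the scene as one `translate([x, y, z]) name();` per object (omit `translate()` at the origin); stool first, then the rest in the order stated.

stool();
translate([261, 0, 0]) picture_frame();
translate([0, 0, 402]) spool();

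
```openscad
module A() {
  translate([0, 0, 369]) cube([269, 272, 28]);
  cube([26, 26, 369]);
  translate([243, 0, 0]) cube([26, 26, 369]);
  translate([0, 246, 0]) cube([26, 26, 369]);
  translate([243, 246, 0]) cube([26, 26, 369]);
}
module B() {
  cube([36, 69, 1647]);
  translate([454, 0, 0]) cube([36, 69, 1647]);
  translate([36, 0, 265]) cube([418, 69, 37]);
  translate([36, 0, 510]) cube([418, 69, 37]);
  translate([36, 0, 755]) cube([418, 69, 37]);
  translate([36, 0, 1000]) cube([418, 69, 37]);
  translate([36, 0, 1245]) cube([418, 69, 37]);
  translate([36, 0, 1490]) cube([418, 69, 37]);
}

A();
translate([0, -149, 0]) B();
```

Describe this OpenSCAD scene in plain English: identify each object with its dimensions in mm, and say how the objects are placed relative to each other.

A is a simple wooden stool: a rectangular seat 269 mm (x) by 272 mm (y), 28 mm thick, top face at z = 397 mm, on four square legs, each 26×26 mm in cross-section. The legs rest on z = 0, each flush with a corner of the seat.

B is a straight ladder. Two 36×69 mm vertical rails, 1647 mm tall, stand 490 mm apart (outside-to-outside) with their front faces coplanar on the −y side. 6 rungs, each 69 mm deep and 37 mm tall, span between the inner faces of the rails, front faces flush with the rails. The lowest rung's underside is at z = 265 mm and rungs are spaced 245 mm apart (underside to underside).

The ladder is on the floor beside the stool on its −y side.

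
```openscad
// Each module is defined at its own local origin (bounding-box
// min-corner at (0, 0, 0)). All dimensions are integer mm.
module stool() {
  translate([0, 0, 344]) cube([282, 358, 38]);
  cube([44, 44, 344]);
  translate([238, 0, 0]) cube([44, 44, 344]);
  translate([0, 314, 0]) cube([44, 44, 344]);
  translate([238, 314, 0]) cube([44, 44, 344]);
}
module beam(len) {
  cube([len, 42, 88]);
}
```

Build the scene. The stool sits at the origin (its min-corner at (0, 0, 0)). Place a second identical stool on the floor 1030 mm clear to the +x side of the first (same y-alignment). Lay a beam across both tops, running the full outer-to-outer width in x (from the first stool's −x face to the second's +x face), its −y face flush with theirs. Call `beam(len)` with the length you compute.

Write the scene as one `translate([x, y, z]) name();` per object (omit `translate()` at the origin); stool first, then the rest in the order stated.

stool();
translate([1312, 0, 0]) stool();
translate([0, 0, 382]) beam(1594);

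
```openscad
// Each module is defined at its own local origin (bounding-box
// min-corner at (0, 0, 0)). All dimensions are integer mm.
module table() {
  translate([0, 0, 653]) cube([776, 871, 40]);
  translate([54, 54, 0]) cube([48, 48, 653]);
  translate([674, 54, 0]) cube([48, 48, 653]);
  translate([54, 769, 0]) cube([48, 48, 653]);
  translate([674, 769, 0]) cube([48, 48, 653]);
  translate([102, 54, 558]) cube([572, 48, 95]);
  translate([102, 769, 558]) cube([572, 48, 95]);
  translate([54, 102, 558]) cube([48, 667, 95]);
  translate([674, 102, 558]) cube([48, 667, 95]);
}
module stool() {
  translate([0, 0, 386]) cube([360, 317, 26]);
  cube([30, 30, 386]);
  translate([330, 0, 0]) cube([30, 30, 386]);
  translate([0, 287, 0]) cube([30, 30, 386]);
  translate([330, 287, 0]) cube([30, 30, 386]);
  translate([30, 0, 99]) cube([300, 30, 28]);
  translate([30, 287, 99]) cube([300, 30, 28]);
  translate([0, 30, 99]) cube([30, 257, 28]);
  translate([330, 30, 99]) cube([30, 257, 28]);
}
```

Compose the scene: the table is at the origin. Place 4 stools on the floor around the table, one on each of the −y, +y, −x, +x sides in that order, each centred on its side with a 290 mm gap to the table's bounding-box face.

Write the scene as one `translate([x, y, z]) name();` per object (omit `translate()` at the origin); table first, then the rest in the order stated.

table();
translate([208, -607, 0]) stool();
translate([208, 1161, 0]) stool();
translate([-650, 277, 0]) stool();
translate([1066, 277, 0]) stool();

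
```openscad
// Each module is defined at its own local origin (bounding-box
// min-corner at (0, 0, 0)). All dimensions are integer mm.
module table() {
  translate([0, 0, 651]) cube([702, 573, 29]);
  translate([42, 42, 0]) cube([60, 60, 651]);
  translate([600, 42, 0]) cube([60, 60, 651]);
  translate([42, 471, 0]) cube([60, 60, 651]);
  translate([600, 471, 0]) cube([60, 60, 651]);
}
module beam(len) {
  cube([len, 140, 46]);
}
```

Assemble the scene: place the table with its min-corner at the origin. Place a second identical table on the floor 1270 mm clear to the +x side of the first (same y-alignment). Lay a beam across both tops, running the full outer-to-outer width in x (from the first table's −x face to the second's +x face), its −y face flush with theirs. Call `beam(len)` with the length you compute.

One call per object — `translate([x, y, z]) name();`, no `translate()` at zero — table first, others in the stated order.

table();
translate([1972, 0, 0]) table();
translate([0, 0, 680]) beam(2674);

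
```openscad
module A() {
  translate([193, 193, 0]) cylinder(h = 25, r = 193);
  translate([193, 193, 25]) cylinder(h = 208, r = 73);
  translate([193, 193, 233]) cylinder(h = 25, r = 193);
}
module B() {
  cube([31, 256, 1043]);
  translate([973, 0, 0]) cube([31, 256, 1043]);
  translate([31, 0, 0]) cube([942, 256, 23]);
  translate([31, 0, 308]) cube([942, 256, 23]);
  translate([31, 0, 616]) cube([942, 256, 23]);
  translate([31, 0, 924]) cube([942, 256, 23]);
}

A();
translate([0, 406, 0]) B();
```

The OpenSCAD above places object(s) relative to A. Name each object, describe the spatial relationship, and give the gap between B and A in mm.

A is a spool. B is a bookshelf. The bookshelf is on the floor beside the spool on its +y side. The gap between the bookshelf and the spool is 20 mm.

The bookshelf's nearest face is 20 mm from the spool's +y face.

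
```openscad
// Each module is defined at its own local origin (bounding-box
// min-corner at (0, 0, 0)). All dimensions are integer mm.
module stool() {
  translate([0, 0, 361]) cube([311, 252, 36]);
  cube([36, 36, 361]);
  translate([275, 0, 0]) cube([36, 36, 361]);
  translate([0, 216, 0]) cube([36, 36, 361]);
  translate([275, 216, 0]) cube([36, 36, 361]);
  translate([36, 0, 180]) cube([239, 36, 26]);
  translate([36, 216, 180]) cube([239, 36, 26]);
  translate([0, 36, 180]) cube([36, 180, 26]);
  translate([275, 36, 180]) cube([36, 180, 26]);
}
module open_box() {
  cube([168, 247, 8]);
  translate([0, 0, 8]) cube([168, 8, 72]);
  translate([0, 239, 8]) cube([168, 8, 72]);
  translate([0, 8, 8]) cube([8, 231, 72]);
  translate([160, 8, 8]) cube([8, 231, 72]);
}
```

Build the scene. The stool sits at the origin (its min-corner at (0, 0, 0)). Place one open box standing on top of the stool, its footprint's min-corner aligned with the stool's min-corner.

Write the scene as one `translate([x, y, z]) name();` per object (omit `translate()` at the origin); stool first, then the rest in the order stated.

stool();
translate([0, 0, 397]) open_box();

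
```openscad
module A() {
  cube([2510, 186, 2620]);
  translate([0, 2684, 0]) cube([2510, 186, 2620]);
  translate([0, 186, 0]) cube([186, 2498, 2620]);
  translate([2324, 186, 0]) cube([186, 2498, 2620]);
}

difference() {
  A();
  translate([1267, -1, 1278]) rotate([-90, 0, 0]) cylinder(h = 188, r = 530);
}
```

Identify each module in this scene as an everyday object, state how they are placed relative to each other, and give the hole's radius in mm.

A is a house frame. The house frame has a circular hole through its front wall. The hole's radius is 530 mm.

The subtracted cylinder has r = 530 mm.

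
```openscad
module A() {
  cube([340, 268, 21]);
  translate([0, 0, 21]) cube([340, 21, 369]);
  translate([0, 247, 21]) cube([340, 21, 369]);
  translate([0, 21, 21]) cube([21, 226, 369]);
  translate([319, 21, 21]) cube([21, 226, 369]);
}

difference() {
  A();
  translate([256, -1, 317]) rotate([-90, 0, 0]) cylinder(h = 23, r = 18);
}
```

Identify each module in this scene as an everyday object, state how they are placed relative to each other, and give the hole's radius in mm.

A is an open box. The open box has a circular hole through its front wall. The hole's radius is 18 mm.

The subtracted cylinder has r = 18 mm.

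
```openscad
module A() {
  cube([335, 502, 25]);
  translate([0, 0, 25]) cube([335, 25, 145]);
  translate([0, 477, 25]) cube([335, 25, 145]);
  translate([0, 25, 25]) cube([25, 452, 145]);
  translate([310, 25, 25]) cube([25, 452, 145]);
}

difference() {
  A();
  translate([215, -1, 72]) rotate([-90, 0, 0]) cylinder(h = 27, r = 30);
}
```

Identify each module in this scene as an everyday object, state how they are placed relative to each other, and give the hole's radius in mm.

The subtracted cylinder has r = 30 mm.

A is an open box. The open box has a circular hole through its front wall. The hole's radius is 30 mm.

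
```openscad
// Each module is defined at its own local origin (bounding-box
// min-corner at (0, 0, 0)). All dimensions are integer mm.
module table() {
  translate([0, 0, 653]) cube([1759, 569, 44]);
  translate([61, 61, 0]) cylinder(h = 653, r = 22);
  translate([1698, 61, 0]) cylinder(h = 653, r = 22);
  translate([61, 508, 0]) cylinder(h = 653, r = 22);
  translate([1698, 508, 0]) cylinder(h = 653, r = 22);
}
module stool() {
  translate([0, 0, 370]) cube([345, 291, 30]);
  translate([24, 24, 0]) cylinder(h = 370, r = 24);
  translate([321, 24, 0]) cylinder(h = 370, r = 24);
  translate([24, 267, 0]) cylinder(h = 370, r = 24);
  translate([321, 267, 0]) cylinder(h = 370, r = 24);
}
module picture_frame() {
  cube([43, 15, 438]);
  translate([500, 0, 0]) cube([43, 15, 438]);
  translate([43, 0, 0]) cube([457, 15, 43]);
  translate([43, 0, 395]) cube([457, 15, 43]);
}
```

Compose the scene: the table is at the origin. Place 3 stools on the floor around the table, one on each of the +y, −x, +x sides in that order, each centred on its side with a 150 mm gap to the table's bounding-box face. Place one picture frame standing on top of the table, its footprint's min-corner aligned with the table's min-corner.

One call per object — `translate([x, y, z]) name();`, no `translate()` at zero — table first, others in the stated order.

table();
translate([707, 719, 0]) stool();
translate([-495, 139, 0]) stool();
translate([1909, 139, 0]) stool();
translate([0, 0, 697]) picture_frame();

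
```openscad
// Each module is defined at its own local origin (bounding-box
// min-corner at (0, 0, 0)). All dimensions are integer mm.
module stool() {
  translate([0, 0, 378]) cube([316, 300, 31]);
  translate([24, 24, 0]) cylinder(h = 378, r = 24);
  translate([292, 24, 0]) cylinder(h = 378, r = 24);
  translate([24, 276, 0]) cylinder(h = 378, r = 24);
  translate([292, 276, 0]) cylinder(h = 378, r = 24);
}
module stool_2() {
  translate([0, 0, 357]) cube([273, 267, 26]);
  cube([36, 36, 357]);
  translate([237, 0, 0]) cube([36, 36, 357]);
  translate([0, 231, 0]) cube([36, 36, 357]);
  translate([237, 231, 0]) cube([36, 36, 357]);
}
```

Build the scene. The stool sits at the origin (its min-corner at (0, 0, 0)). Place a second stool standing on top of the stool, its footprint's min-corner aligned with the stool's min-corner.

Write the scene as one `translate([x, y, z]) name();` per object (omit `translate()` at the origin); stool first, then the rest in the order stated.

stool();
translate([0, 0, 409]) stool_2();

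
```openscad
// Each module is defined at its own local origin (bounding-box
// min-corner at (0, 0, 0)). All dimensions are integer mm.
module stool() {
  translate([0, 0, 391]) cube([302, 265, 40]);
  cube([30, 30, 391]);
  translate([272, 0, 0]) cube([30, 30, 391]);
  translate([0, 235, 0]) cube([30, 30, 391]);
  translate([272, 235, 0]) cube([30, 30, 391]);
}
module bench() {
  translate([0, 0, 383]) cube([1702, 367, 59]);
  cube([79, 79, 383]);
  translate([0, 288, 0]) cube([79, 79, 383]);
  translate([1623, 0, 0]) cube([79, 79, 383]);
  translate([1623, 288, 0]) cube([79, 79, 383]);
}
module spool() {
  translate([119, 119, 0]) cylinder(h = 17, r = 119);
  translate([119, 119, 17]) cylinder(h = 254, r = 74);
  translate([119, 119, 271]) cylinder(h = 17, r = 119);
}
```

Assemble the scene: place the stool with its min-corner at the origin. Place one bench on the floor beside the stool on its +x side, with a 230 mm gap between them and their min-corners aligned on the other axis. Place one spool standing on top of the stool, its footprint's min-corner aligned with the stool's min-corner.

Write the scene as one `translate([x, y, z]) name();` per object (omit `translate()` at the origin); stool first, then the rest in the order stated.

stool();
translate([532, 0, 0]) bench();
translate([0, 0, 431]) spool();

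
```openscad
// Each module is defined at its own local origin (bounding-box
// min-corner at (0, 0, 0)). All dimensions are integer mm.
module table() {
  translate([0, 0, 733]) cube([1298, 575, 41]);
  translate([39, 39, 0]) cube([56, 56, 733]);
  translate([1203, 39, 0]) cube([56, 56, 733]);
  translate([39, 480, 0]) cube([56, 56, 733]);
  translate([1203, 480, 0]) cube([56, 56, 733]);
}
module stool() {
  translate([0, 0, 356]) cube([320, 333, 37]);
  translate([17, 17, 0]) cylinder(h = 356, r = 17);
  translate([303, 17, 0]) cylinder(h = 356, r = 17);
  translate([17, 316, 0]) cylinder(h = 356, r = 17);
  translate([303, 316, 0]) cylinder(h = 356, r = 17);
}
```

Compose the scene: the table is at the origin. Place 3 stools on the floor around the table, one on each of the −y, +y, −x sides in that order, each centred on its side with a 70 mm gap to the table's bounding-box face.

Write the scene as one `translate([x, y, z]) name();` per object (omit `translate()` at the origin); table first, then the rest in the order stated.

table();
translate([489, -403, 0]) stool();
translate([489, 645, 0]) stool();
translate([-390, 121, 0]) stool();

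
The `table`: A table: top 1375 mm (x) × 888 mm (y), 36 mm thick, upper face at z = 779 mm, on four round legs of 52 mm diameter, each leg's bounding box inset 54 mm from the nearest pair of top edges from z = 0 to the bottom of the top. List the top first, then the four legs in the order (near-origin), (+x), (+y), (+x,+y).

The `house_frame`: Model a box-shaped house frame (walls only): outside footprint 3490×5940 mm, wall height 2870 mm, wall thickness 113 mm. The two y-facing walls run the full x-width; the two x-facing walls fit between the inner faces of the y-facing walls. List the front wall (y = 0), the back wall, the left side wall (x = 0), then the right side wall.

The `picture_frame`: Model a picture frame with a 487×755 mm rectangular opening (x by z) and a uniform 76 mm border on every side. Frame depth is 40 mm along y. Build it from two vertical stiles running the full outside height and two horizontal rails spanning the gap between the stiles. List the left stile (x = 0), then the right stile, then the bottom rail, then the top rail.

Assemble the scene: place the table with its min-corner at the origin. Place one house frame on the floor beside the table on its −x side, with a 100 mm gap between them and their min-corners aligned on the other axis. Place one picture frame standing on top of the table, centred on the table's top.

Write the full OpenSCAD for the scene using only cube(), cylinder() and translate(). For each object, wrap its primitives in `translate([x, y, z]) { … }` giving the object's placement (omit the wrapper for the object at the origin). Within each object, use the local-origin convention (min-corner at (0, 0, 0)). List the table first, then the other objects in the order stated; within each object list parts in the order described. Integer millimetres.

translate([0, 0, 743]) cube([1375, 888, 36]);
translate([80, 80, 0]) cylinder(h = 743, r = 26);
translate([1295, 80, 0]) cylinder(h = 743, r = 26);
translate([80, 808, 0]) cylinder(h = 743, r = 26);
translate([1295, 808, 0]) cylinder(h = 743, r = 26);
translate([-3590, 0, 0]) {
  cube([3490, 113, 2870]);
  translate([0, 5827, 0]) cube([3490, 113, 2870]);
  translate([0, 113, 0]) cube([113, 5714, 2870]);
  translate([3377, 113, 0]) cube([113, 5714, 2870]);
}
translate([368, 424, 779]) {
  cube([76, 40, 907]);
  translate([563, 0, 0]) cube([76, 40, 907]);
  translate([76, 0, 0]) cube([487, 40, 76]);
  translate([76, 0, 831]) cube([487, 40, 76]);
}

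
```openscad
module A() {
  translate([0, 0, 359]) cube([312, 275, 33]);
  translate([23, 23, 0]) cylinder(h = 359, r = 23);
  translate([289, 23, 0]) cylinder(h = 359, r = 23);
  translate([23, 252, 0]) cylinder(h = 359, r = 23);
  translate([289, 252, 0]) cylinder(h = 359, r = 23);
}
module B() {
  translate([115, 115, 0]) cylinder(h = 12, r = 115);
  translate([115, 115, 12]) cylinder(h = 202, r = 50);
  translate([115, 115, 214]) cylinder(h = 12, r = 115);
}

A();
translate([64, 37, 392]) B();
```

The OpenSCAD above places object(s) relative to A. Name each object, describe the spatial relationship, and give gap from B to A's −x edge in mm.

The spool's min-x is at 64; the stool's min-x is 0; gap = 64 mm.

A is a stool. B is a spool. The spool is on top of the stool. The gap from the spool to the stool's −x edge is 64 mm.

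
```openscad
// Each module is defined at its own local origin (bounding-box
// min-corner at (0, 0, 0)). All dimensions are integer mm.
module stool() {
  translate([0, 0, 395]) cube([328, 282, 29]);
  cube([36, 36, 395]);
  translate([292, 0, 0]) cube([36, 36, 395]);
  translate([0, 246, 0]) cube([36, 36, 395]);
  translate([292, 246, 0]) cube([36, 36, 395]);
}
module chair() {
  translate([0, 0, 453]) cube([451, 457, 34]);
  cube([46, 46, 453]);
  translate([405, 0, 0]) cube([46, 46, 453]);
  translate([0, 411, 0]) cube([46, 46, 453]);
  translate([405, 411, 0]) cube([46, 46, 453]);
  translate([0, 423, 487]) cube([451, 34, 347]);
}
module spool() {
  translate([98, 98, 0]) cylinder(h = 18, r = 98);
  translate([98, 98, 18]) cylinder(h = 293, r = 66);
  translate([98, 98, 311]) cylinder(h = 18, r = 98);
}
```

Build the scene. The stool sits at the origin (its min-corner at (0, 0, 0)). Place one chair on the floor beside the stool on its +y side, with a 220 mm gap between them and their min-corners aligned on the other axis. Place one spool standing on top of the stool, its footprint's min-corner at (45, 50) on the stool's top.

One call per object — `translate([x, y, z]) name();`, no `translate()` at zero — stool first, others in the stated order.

stool();
translate([0, 502, 0]) chair();
translate([45, 50, 424]) spool();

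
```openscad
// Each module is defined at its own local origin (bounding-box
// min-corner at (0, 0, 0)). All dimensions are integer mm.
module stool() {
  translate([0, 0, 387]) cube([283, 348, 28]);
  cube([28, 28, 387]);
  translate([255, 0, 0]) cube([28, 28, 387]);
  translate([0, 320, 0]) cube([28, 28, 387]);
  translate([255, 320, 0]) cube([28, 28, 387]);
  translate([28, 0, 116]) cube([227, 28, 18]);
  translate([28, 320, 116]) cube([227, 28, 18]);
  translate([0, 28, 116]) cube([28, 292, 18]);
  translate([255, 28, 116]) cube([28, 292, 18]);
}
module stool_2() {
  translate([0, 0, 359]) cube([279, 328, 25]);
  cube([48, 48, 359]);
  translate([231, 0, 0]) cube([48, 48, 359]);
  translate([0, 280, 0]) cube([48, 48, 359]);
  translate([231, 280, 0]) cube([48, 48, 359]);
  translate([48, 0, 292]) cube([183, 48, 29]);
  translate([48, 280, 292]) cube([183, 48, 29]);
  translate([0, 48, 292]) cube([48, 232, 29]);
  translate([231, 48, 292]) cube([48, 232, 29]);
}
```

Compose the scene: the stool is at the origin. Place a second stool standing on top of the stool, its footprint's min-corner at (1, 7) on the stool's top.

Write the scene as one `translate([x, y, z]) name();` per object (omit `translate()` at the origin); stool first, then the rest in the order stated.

stool();
translate([1, 7, 415]) stool_2();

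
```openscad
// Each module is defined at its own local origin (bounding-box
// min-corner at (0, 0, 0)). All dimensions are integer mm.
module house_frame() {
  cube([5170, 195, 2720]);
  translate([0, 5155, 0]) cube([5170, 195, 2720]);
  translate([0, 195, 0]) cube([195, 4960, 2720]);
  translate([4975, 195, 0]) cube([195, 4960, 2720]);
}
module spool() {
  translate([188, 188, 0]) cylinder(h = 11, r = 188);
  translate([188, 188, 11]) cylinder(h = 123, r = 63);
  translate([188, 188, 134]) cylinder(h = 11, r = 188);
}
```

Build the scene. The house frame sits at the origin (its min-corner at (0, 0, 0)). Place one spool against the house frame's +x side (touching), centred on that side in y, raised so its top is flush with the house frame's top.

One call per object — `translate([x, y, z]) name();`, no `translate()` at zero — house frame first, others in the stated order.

house_frame();
translate([5170, 2487, 2575]) spool();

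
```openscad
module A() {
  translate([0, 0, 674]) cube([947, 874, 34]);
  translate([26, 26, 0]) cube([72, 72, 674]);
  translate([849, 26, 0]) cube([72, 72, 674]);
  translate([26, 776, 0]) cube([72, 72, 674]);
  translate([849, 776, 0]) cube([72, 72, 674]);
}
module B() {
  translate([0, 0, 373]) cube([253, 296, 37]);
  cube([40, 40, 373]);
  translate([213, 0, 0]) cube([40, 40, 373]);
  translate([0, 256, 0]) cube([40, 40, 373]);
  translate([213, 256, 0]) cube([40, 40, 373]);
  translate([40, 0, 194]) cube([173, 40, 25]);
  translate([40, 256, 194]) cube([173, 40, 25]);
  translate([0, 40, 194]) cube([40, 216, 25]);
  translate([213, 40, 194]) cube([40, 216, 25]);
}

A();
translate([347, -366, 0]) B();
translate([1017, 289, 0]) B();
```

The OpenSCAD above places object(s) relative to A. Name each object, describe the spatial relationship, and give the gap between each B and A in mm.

Each stool's nearest face is 70 mm from the table's bounding box.

A is a table. B is a stool. Two stools sit around the table at the −y, +x sides. The gap between each stool and the table is 70 mm.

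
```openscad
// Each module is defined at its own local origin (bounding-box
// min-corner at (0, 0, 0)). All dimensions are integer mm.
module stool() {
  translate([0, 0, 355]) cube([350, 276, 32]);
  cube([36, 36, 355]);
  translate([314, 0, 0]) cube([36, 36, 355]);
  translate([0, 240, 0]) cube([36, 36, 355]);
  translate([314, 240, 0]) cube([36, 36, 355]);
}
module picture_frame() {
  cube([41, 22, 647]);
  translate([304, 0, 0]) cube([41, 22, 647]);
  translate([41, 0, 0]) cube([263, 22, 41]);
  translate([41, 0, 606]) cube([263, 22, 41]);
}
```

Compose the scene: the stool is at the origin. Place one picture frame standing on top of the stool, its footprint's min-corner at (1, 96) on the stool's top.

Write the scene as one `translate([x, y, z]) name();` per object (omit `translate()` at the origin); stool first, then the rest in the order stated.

stool();
translate([1, 96, 387]) picture_frame();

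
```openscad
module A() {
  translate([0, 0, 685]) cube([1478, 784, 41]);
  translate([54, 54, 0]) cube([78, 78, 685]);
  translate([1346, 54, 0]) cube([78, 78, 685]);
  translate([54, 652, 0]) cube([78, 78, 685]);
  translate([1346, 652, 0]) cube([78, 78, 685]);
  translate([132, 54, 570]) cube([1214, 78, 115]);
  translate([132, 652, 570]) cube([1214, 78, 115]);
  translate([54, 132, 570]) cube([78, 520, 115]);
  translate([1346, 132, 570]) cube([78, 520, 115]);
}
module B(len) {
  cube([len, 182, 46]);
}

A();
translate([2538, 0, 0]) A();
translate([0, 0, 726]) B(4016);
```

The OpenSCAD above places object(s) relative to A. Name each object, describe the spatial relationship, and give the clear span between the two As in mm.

A is a table. B is a beam. A beam spans the tops of two tables. The clear span between the two tables is 1060 mm.

Second table starts at x = 2538; first ends at x = 1478; clear span = 2538 − 1478 = 1060 mm.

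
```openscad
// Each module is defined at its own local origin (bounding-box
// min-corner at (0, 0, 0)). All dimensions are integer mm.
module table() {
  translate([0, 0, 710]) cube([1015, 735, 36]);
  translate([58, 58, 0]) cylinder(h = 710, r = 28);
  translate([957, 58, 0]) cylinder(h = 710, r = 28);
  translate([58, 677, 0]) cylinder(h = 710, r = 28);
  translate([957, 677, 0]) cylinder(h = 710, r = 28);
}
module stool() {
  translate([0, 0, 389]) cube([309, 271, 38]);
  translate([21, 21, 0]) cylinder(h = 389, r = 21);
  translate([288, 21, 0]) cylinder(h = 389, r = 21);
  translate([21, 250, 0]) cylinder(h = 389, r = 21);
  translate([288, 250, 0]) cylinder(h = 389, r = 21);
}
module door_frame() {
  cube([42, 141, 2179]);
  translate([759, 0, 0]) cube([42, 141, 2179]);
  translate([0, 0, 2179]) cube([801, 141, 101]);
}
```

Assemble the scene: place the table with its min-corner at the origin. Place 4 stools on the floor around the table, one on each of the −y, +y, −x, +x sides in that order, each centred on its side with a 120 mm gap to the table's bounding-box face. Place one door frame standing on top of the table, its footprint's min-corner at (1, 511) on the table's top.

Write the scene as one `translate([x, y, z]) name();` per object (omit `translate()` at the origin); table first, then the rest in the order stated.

table();
translate([353, -391, 0]) stool();
translate([353, 855, 0]) stool();
translate([-429, 232, 0]) stool();
translate([1135, 232, 0]) stool();
translate([1, 511, 746]) door_frame();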